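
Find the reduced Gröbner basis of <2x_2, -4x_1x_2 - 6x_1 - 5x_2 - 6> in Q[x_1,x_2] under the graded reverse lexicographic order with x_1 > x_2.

G = {x_1 + 1, x_2}

f_1 = 2x_2, LT = x_2.
f_2 = -4x_1x_2 - 6x_1 - 5x_2 - 6, LT = x_1x_2.

S(f_1,f_2): lcm = x_1x_2. S = -\tfrac{3}{2}x_1 - \tfrac{5}{4}x_2 - \tfrac{3}{2}.
  leading term x_1: no divisor's leading term divides it; move -\tfrac{3}{2}x_1 to the remainder.
  leading term x_2: subtract (-\tfrac{5}{8})·f_1 from -\tfrac{5}{4}x_2 - \tfrac{3}{2} → -\tfrac{3}{2}
  leading term 1: no divisor's leading term divides it; move -\tfrac{3}{2} to the remainder.
  remainder -\tfrac{3}{2}x_1 - \tfrac{3}{2} ≠ 0; add g_3 = -\tfrac{3}{2}x_1 - \tfrac{3}{2} to the basis.

The other S-polynomials (S(f_1,g_3), S(f_2,g_3)) all reduce to 0 modulo the current basis, so we have a Gröbner basis.
Inter-reduce: drop elements whose leading term is divisible by another's, tail-reduce, and make monic.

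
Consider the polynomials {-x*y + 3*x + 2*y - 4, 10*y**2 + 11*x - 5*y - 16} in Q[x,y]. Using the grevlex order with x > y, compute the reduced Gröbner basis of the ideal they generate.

This is the nonlinear analogue of row-reducing a linear system.

f_1 = -x*y + 3*x + 2*y - 4, LT = x*y.
f_2 = 10*y**2 + 11*x - 5*y - 16, LT = y**2.

S(f_1,f_2): lcm = x*y**2. S = -11/10*x**2 - 5/2*x*y - 2*y**2 + 8/5*x + 4*y.
  leading term x**2: no divisor's leading term divides it; move -11/10*x**2 to the remainder.
  leading term x*y: subtract (5/2)·f_1 from -5/2*x*y - 2*y**2 + 8/5*x + 4*y → -2*y**2 - 59/10*x - y + 10
  leading term y**2: subtract (-1/5)·f_2 from -2*y**2 - 59/10*x - y + 10 → -37/10*x - 2*y + 34/5
  leading term x: no divisor's leading term divides it; move -37/10*x to the remainder.
  leading term y: no divisor's leading term divides it; move -2*y to the remainder.
  leading term 1: no divisor's leading term divides it; move 34/5 to the remainder.
  remainder -11/10*x**2 - 37/10*x - 2*y + 34/5 ≠ 0; add g_3 = -11/10*x**2 - 37/10*x - 2*y + 34/5 to the basis.

The other S-polynomials (S(f_1,g_3), S(f_2,g_3)) all reduce to 0 modulo the current basis, so we have a Gröbner basis.

G = {x**2 + 37/11*x + 20/11*y - 68/11, x*y - 3*x - 2*y + 4, y**2 + 11/10*x - 1/2*y - 8/5}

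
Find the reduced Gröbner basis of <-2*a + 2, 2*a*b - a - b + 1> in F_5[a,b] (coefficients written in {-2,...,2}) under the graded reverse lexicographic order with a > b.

G = {a - 1, b}

This is the nonlinear analogue of row-reducing a linear system.

f_1 = -2*a + 2, LT = a.
f_2 = 2*a*b - a - b + 1, LT = a*b.

S(f_1,f_2): lcm = a*b. S = -2*a + 2*b + 2.
  leading term a: subtract (1)·f_1 from -2*a + 2*b + 2 → 2*b
  leading term b: no divisor's leading term divides it; move 2*b to the remainder.
  remainder 2*b ≠ 0; add g_3 = 2*b to the basis.

The other S-polynomials (S(f_1,g_3), S(f_2,g_3)) all reduce to 0 modulo the current basis, so we have a Gröbner basis.
Inter-reduce: drop elements whose leading term is divisible by another's, tail-reduce, and make monic.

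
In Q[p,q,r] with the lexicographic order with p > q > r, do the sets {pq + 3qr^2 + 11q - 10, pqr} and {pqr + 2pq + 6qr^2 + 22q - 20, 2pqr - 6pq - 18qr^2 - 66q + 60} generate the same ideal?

Two ideals are equal iff their reduced Gröbner bases coincide (the reduced basis is unique for a fixed ordering).
Buchberger on the first generating set:
f_1 = pq + 3qr^2 + 11q - 10, LT = pq.
f_2 = pqr, LT = pqr.

S(f_1,f_2): lcm = pqr. S = 3qr^3 + 11qr - 10r.
  leading term qr^3: no divisor's leading term divides it; move 3qr^3 to the remainder.
  leading term qr: no divisor's leading term divides it; move 11qr to the remainder.
  leading term r: no divisor's leading term divides it; move -10r to the remainder.
  remainder 3qr^3 + 11qr - 10r ≠ 0; add g_3 = 3qr^3 + 11qr - 10r to the basis.

S(f_1,g_3): lcm = pqr^3. S = -11/3pqr + 10/3pr + 3qr^5 + 11qr^3 - 10r^3.
  leading term pqr: subtract (-11/3r)·f_1 from -11/3pqr + 10/3pr + 3qr^5 + 11qr^3 - 10r^3 → 10/3pr + 3qr^5 + 22qr^3 + 121/3qr - 10r^3 - 110/3r
  leading term pr: no divisor's leading term divides it; move 10/3pr to the remainder.
  leading term qr^5: subtract (r^2)·g_3 from 3qr^5 + 22qr^3 + 121/3qr - 10r^3 - 110/3r → 11qr^3 + 121/3qr - 110/3r
  leading term qr^3: subtract (11/3)·g_3 from 11qr^3 + 121/3qr - 110/3r → 0
  remainder 10/3pr ≠ 0; add g_4 = 10/3pr to the basis.

The other S-polynomials (S(f_2,g_3), S(f_1,g_4), S(f_2,g_4), S(g_3,g_4)) all reduce to 0 modulo the current basis, so we have a Gröbner basis.
Inter-reduce: drop elements whose leading term is divisible by another's, tail-reduce, and make monic.
Reduced Gröbner basis: {pq + 3qr^2 + 11q - 10, pr, qr^3 + 11/3qr - 10/3r}.

Buchberger on the second generating set:
h_1 = pqr + 2pq + 6qr^2 + 22q - 20, LT = pqr.
h_2 = 2pqr - 6pq - 18qr^2 - 66q + 60, LT = pqr.

S(h_1,h_2): lcm = pqr. S = 5pq + 15qr^2 + 55q - 50.
  leading term pq: no divisor's leading term divides it; move 5pq to the remainder.
  leading term qr^2: no divisor's leading term divides it; move 15qr^2 to the remainder.
  leading term q: no divisor's leading term divides it; move 55q to the remainder.
  leading term 1: no divisor's leading term divides it; move -50 to the remainder.
  remainder 5pq + 15qr^2 + 55q - 50 ≠ 0; add k_3 = 5pq + 15qr^2 + 55q - 50 to the basis.

S(h_1,k_3): lcm = pqr. S = 2pq - 3qr^3 + 6qr^2 - 11qr + 22q + 10r - 20.
  leading term pq: subtract (2/5)·k_3 from 2pq - 3qr^3 + 6qr^2 - 11qr + 22q + 10r - 20 → -3qr^3 - 11qr + 10r
  leading term qr^3: no divisor's leading term divides it; move -3qr^3 to the remainder.
  leading term qr: no divisor's leading term divides it; move -11qr to the remainder.
  leading term r: no divisor's leading term divides it; move 10r to the remainder.
  remainder -3qr^3 - 11qr + 10r ≠ 0; add k_4 = -3qr^3 - 11qr + 10r to the basis.

S(h_1,k_4): lcm = pqr^3. S = 2pqr^2 - 11/3pqr + 10/3pr + 6qr^4 + 22qr^2 - 20r^2.
  leading term pqr^2: subtract (2r)·h_1 from 2pqr^2 - 11/3pqr + 10/3pr + 6qr^4 + 22qr^2 - 20r^2 → -23/3pqr + 10/3pr + 6qr^4 - 12qr^3 + 22qr^2 - 44qr - 20r^2 + 40r
  leading term pqr: subtract (-23/3)·h_1 from -23/3pqr + 10/3pr + 6qr^4 - 12qr^3 + 22qr^2 - 44qr - 20r^2 + 40r → 46/3pq + 10/3pr + 6qr^4 - 12qr^3 + 68qr^2 - 44qr + 506/3q - 20r^2 + 40r - 460/3
  leading term pq: subtract (46/15)·k_3 from 46/3pq + 10/3pr + 6qr^4 - 12qr^3 + 68qr^2 - 44qr + 506/3q - 20r^2 + 40r - 460/3 → 10/3pr + 6qr^4 - 12qr^3 + 22qr^2 - 44qr - 20r^2 + 40r
  leading term pr: no divisor's leading term divides it; move 10/3pr to the remainder.
  leading term qr^4: subtract (-2r)·k_4 from 6qr^4 - 12qr^3 + 22qr^2 - 44qr - 20r^2 + 40r → -12qr^3 - 44qr + 40r
  leading term qr^3: subtract (4)·k_4 from -12qr^3 - 44qr + 40r → 0
  remainder 10/3pr ≠ 0; add k_5 = 10/3pr to the basis.

The other S-polynomials (S(h_2,k_3), S(h_2,k_4), S(k_3,k_4), S(h_1,k_5), S(h_2,k_5), S(k_3,k_5), S(k_4,k_5)) all reduce to 0 modulo the current basis, so we have a Gröbner basis.
Inter-reduce: drop elements whose leading term is divisible by another's, tail-reduce, and make monic.
Reduced Gröbner basis: {pq + 3qr^2 + 11q - 10, pr, qr^3 + 11/3qr - 10/3r}.

The two bases agree; hence the ideals are identical.

Yes, the ideals are equal.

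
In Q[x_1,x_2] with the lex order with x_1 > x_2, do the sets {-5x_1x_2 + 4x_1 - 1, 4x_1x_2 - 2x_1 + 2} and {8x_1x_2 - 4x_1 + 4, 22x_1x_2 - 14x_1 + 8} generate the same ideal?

Two ideals are equal iff their reduced Gröbner bases coincide (the reduced basis is unique for a fixed ordering).
Buchberger on the first generating set:
f_1 = -5x_1x_2 + 4x_1 - 1, LT = x_1x_2.
f_2 = 4x_1x_2 - 2x_1 + 2, LT = x_1x_2.

S(f_1,f_2): lcm = x_1x_2. S = -\tfrac{3}{10}x_1 - \tfrac{3}{10}.
  leading term x_1: no divisor's leading term divides it; move -\tfrac{3}{10}x_1 to the remainder.
  leading term 1: no divisor's leading term divides it; move -\tfrac{3}{10} to the remainder.
  remainder -\tfrac{3}{10}x_1 - \tfrac{3}{10} ≠ 0; add g_3 = -\tfrac{3}{10}x_1 - \tfrac{3}{10} to the basis.

S(f_1,g_3): lcm = x_1x_2. S = -\tfrac{4}{5}x_1 - x_2 + \tfrac{1}{5}.
  leading term x_1: subtract (\tfrac{8}{3})·g_3 from -\tfrac{4}{5}x_1 - x_2 + \tfrac{1}{5} → -x_2 + 1
  leading term x_2: no divisor's leading term divides it; move -x_2 to the remainder.
  leading term 1: no divisor's leading term divides it; move 1 to the remainder.
  remainder -x_2 + 1 ≠ 0; add g_4 = -x_2 + 1 to the basis.

The other S-polynomials (S(f_2,g_3), S(f_1,g_4), S(f_2,g_4), S(g_3,g_4)) all reduce to 0 modulo the current basis, so we have a Gröbner basis.
Inter-reduce: drop elements whose leading term is divisible by another's, tail-reduce, and make monic.
Reduced Gröbner basis: {x_1 + 1, x_2 - 1}.

Buchberger on the second generating set:
h_1 = 8x_1x_2 - 4x_1 + 4, LT = x_1x_2.
h_2 = 22x_1x_2 - 14x_1 + 8, LT = x_1x_2.

S(h_1,h_2): lcm = x_1x_2. S = \tfrac{3}{22}x_1 + \tfrac{3}{22}.
  leading term x_1: no divisor's leading term divides it; move \tfrac{3}{22}x_1 to the remainder.
  leading term 1: no divisor's leading term divides it; move \tfrac{3}{22} to the remainder.
  remainder \tfrac{3}{22}x_1 + \tfrac{3}{22} ≠ 0; add k_3 = \tfrac{3}{22}x_1 + \tfrac{3}{22} to the basis.

S(h_1,k_3): lcm = x_1x_2. S = -\tfrac{1}{2}x_1 - x_2 + \tfrac{1}{2}.
  leading term x_1: subtract (-\tfrac{11}{3})·k_3 from -\tfrac{1}{2}x_1 - x_2 + \tfrac{1}{2} → -x_2 + 1
  leading term x_2: no divisor's leading term divides it; move -x_2 to the remainder.
  leading term 1: no divisor's leading term divides it; move 1 to the remainder.
  remainder -x_2 + 1 ≠ 0; add k_4 = -x_2 + 1 to the basis.

The other S-polynomials (S(h_2,k_3), S(h_1,k_4), S(h_2,k_4), S(k_3,k_4)) all reduce to 0 modulo the current basis, so we have a Gröbner basis.
Inter-reduce: drop elements whose leading term is divisible by another's, tail-reduce, and make monic.
Reduced Gröbner basis: {x_1 + 1, x_2 - 1}.

These coincide, so the ideals are equal.

Yes, the ideals are equal.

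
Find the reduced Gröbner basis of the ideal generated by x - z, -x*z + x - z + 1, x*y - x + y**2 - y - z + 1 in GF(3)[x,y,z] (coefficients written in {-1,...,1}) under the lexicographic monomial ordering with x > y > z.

This is the nonlinear analogue of row-reducing a linear system.

f_1 = x - z, LT = x.
f_2 = -x*z + x - z + 1, LT = x*z.
f_3 = x*y - x + y**2 - y - z + 1, LT = x*y.

S(f_1,f_2): lcm = x*z. S = x - z**2 - z + 1.
  reduce S modulo (f_1, f_2, f_3):
  remainder -z**2 + 1 ≠ 0; add g_4 = -z**2 + 1 to the basis.

S(f_1,f_3): lcm = x*y. S = x - y**2 - y*z + y + z - 1.
  reduce S modulo (f_1, f_2, f_3, g_4):
  remainder -y**2 - y*z + y - z - 1 ≠ 0; add g_5 = -y**2 - y*z + y - z - 1 to the basis.

The other S-polynomials (S(f_2,f_3), S(f_1,g_4), S(f_2,g_4), S(f_3,g_4), S(f_1,g_5), S(f_2,g_5), S(f_3,g_5), S(g_4,g_5)) all reduce to 0 modulo the current basis, so we have a Gröbner basis.
Inter-reduce: drop elements whose leading term is divisible by another's, tail-reduce, and make monic.

G = {x - z, y**2 + y*z - y + z + 1, z**2 - 1}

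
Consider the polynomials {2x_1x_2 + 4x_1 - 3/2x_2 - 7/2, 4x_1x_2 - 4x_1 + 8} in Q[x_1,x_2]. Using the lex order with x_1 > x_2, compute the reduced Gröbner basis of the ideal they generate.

f_1 = 2x_1x_2 + 4x_1 - 3/2x_2 - 7/2, LT = x_1x_2.
f_2 = 4x_1x_2 - 4x_1 + 8, LT = x_1x_2.

S(f_1,f_2): lcm = x_1x_2. S = 3x_1 - 3/4x_2 - 15/4.
  leading term x_1: no divisor's leading term divides it; move 3x_1 to the remainder.
  leading term x_2: no divisor's leading term divides it; move -3/4x_2 to the remainder.
  leading term 1: no divisor's leading term divides it; move -15/4 to the remainder.
  remainder 3x_1 - 3/4x_2 - 15/4 ≠ 0; add g_3 = 3x_1 - 3/4x_2 - 15/4 to the basis.

S(f_1,g_3): lcm = x_1x_2. S = 2x_1 + 1/4x_2^2 + 1/2x_2 - 7/4.
  leading term x_1: subtract (2/3)·g_3 from 2x_1 + 1/4x_2^2 + 1/2x_2 - 7/4 → 1/4x_2^2 + x_2 + 3/4
  leading term x_2^2: no divisor's leading term divides it; move 1/4x_2^2 to the remainder.
  leading term x_2: no divisor's leading term divides it; move x_2 to the remainder.
  leading term 1: no divisor's leading term divides it; move 3/4 to the remainder.
  remainder 1/4x_2^2 + x_2 + 3/4 ≠ 0; add g_4 = 1/4x_2^2 + x_2 + 3/4 to the basis.

The other S-polynomials (S(f_2,g_3), S(f_1,g_4), S(f_2,g_4), S(g_3,g_4)) all reduce to 0 modulo the current basis, so we have a Gröbner basis.
Inter-reduce: drop elements whose leading term is divisible by another's, tail-reduce, and make monic.

G = {x_1 - 1/4x_2 - 5/4, x_2^2 + 4x_2 + 3}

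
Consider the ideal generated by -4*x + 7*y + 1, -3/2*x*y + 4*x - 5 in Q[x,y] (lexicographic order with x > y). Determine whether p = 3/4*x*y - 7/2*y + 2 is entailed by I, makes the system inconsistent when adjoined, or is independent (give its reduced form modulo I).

First compute the reduced Gröbner basis of I by Buchberger's algorithm.
f_1 = -4*x + 7*y + 1, LT = x.
f_2 = -3/2*x*y + 4*x - 5, LT = x*y.

S(f_1,f_2): lcm = x*y. S = 8/3*x - 7/4*y**2 - 1/4*y - 10/3.
  leading term x: subtract (-2/3)·f_1 from 8/3*x - 7/4*y**2 - 1/4*y - 10/3 → -7/4*y**2 + 53/12*y - 8/3
  leading term y**2: no divisor's leading term divides it; move -7/4*y**2 to the remainder.
  leading term y: no divisor's leading term divides it; move 53/12*y to the remainder.
  leading term 1: no divisor's leading term divides it; move -8/3 to the remainder.
  remainder -7/4*y**2 + 53/12*y - 8/3 ≠ 0; add h_3 = -7/4*y**2 + 53/12*y - 8/3 to the basis.

The other S-polynomials (S(f_1,h_3), S(f_2,h_3)) all reduce to 0 modulo the current basis, so we have a Gröbner basis.
Inter-reduce: drop elements whose leading term is divisible by another's, tail-reduce, and make monic.
Reduced Gröbner basis: {x - 7/4*y - 1/4, y**2 - 53/21*y + 32/21}.
Label its elements g_1 = x - 7/4*y - 1/4, g_2 = y**2 - 53/21*y + 32/21.

Reduce p = 3/4*x*y - 7/2*y + 2 modulo G:
  leading term x*y: subtract (3/4*y)·g_1 from 3/4*x*y - 7/2*y + 2 → 21/16*y**2 - 53/16*y + 2
  leading term y**2: subtract (21/16)·g_2 from 21/16*y**2 - 53/16*y + 2 → 0
  normal form = 0.
Since the normal form is 0, p ∈ I.

3/4*x*y - 7/2*y + 2 lies in I (it reduces to 0).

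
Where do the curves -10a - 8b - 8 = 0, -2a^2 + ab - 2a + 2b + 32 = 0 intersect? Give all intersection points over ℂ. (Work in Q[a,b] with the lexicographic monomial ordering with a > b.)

Compute a lex Gröbner basis by Buchberger's algorithm.
f_1 = -10a - 8b - 8, LT = a.
f_2 = -2a^2 + ab - 2a + 2b + 32, LT = a^2.

S(f_1,f_2): lcm = a^2. S = 13/10ab - 1/5a + b + 16.
  leading term ab: subtract (-13/100b)·f_1 from 13/10ab - 1/5a + b + 16 → -1/5a - 26/25b^2 - 1/25b + 16
  leading term a: subtract (1/50)·f_1 from -1/5a - 26/25b^2 - 1/25b + 16 → -26/25b^2 + 3/25b + 404/25
  leading term b^2: no divisor's leading term divides it; move -26/25b^2 to the remainder.
  leading term b: no divisor's leading term divides it; move 3/25b to the remainder.
  leading term 1: no divisor's leading term divides it; move 404/25 to the remainder.
  remainder -26/25b^2 + 3/25b + 404/25 ≠ 0; add h_3 = -26/25b^2 + 3/25b + 404/25 to the basis.

S(f_1,h_3): leading monomials are coprime, so the S-polynomial reduces to 0 (Buchberger's first criterion).
S(f_2,h_3): leading monomials are coprime, so the S-polynomial reduces to 0 (Buchberger's first criterion).
Every S-polynomial of the final basis reduces to 0, so we have a Gröbner basis.
Inter-reduce: drop elements whose leading term is divisible by another's, tail-reduce, and make monic.
Reduced Gröbner basis: {a + 4/5b + 4/5, b^2 - 3/26b - 202/13}.

Since the basis is lex-ordered, b^2 - 3/26b - 202/13 is univariate in b. Its roots are {-101/26, 4}. Back-substituting each root into the other basis elements fixes the other coordinates.
  b = -101/26: the earlier basis element becomes a - 30/13 = 0, giving a = 30/13 — point (30/13, -101/26).
  b = 4: the earlier basis element becomes a + 4 = 0, giving a = -4 — point (-4, 4).
Check: every point annihilates each of the original generators.

{(30/13, -101/26), (-4, 4)}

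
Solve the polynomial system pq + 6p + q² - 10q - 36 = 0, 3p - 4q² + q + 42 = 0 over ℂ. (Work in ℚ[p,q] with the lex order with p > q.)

Compute a lex Gröbner basis by Buchberger's algorithm.
f_1 = pq + 6p + q² - 10q - 36, LT = pq.
f_2 = 3p - 4q² + q + 42, LT = p.

S(f_1,f_2): lcm = pq. S = 6p + 4/3q³ + ⅔q² - 24q - 36.
  reduce S modulo (f_1, f_2):
  remainder 4/3q³ + 26/3q² - 26q - 120 ≠ 0; add h_3 = 4/3q³ + 26/3q² - 26q - 120 to the basis.

The other S-polynomials (S(f_1,h_3), S(f_2,h_3)) all reduce to 0 modulo the current basis, so we have a Gröbner basis.
Inter-reduce: drop elements whose leading term is divisible by another's, tail-reduce, and make monic.
Reduced Gröbner basis: {p - 4/3q² + ⅓q + 14, q³ + 13/2q² - 39/2q - 90}.

From the last basis element, q³ + 13/2q² - 39/2q - 90 = 0, so q takes values in {-15/2, -3, 4}. Each choice, substituted upward through the basis, yields the corresponding point(s) of the solution set.
  q = -15/2: the earlier basis element becomes p - 127/2 = 0, giving p = 127/2 — point (127/2, -15/2).
  q = -3: the earlier basis element becomes p + 1 = 0, giving p = -1 — point (-1, -3).
  q = 4: the earlier basis element becomes p - 6 = 0, giving p = 6 — point (6, 4).

{(127/2, -15/2), (-1, -3), (6, 4)}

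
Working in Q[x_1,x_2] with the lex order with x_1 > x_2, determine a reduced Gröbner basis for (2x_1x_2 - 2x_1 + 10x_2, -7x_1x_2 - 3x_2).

G = {x_1 - \tfrac{32}{7}x_2, x_2^{2} + \tfrac{3}{32}x_2}

The reduced Gröbner basis is the canonical form of the ideal for this ordering.

f_1 = 2x_1x_2 - 2x_1 + 10x_2, LT = x_1x_2.
f_2 = -7x_1x_2 - 3x_2, LT = x_1x_2.

S(f_1,f_2): lcm = x_1x_2. S = -x_1 + \tfrac{32}{7}x_2.
  reduce S modulo (f_1, f_2):
  remainder -x_1 + \tfrac{32}{7}x_2 ≠ 0; add g_3 = -x_1 + \tfrac{32}{7}x_2 to the basis.

S(f_1,g_3): lcm = x_1x_2. S = -x_1 + \tfrac{32}{7}x_2^{2} + 5x_2.
  reduce S modulo (f_1, f_2, g_3):
  remainder \tfrac{32}{7}x_2^{2} + \tfrac{3}{7}x_2 ≠ 0; add g_4 = \tfrac{32}{7}x_2^{2} + \tfrac{3}{7}x_2 to the basis.

The other S-polynomials (S(f_2,g_3), S(f_1,g_4), S(f_2,g_4), S(g_3,g_4)) all reduce to 0 modulo the current basis, so we have a Gröbner basis.
Inter-reduce: drop elements whose leading term is divisible by another's, tail-reduce, and make monic.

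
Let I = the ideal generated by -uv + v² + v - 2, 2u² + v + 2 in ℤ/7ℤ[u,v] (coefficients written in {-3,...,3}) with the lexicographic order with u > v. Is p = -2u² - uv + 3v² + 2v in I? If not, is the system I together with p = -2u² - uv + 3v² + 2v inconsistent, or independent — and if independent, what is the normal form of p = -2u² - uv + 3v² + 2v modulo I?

First compute the reduced Gröbner basis of I by Buchberger's algorithm.
f_1 = -uv + v² + v - 2, LT = uv.
f_2 = 2u² + v + 2, LT = u².

S(f_1,f_2): lcm = u²v. S = -uv² - uv + 2u + 3v² - v.
  leading term uv²: subtract (v)·f_1 from -uv² - uv + 2u + 3v² - v → -uv + 2u - v³ + 2v² + v
  leading term uv: subtract (1)·f_1 from -uv + 2u - v³ + 2v² + v → 2u - v³ + v² + 2
  leading term u: no divisor's leading term divides it; move 2u to the remainder.
  leading term v³: no divisor's leading term divides it; move -v³ to the remainder.
  leading term v²: no divisor's leading term divides it; move v² to the remainder.
  leading term 1: no divisor's leading term divides it; move 2 to the remainder.
  remainder 2u - v³ + v² + 2 ≠ 0; add h_3 = 2u - v³ + v² + 2 to the basis.

S(f_1,h_3): lcm = uv. S = -3v⁴ + 3v³ - v² - 2v + 2.
  leading term v⁴: no divisor's leading term divides it; move -3v⁴ to the remainder.
  leading term v³: no divisor's leading term divides it; move 3v³ to the remainder.
  leading term v²: no divisor's leading term divides it; move -v² to the remainder.
  leading term v: no divisor's leading term divides it; move -2v to the remainder.
  leading term 1: no divisor's leading term divides it; move 2 to the remainder.
  remainder -3v⁴ + 3v³ - v² - 2v + 2 ≠ 0; add h_4 = -3v⁴ + 3v³ - v² - 2v + 2 to the basis.

The other S-polynomials (S(f_2,h_3), S(f_1,h_4), S(f_2,h_4), S(h_3,h_4)) all reduce to 0 modulo the current basis, so we have a Gröbner basis.
Inter-reduce: drop elements whose leading term is divisible by another's, tail-reduce, and make monic.
Reduced Gröbner basis: {u + 3v³ - 3v² + 1, v⁴ - v³ - 2v² + 3v - 3}.
Label its elements g_1 = u + 3v³ - 3v² + 1, g_2 = v⁴ - v³ - 2v² + 3v - 3.

Reduce p = -2u² - uv + 3v² + 2v modulo G:
  leading term u²: subtract (-2u)·g_1 from -2u² - uv + 3v² + 2v → -uv³ + uv² - uv + 2u + 3v² + 2v
  leading term uv³: subtract (-v³)·g_1 from -uv³ + uv² - uv + 2u + 3v² + 2v → uv² - uv + 2u + 3v⁶ - 3v⁵ + v³ + 3v² + 2v
  leading term uv²: subtract (v²)·g_1 from uv² - uv + 2u + 3v⁶ - 3v⁵ + v³ + 3v² + 2v → -uv + 2u + 3v⁶ + v⁵ + 3v⁴ + v³ + 2v² + 2v
  leading term uv: subtract (-v)·g_1 from -uv + 2u + 3v⁶ + v⁵ + 3v⁴ + v³ + 2v² + 2v → 2u + 3v⁶ + v⁵ - v⁴ - 2v³ + 2v² + 3v
  leading term u: subtract (2)·g_1 from 2u + 3v⁶ + v⁵ - v⁴ - 2v³ + 2v² + 3v → 3v⁶ + v⁵ - v⁴ - v³ + v² + 3v - 2
  leading term v⁶: subtract (3v²)·g_2 from 3v⁶ + v⁵ - v⁴ - v³ + v² + 3v - 2 → -3v⁵ - 2v⁴ - 3v³ + 3v² + 3v - 2
  leading term v⁵: subtract (-3v)·g_2 from -3v⁵ - 2v⁴ - 3v³ + 3v² + 3v - 2 → 2v⁴ - 2v³ - 2v² + v - 2
  leading term v⁴: subtract (2)·g_2 from 2v⁴ - 2v³ - 2v² + v - 2 → 2v² + 2v - 3
  leading term v²: no divisor's leading term divides it; move 2v² to the remainder.
  leading term v: no divisor's leading term divides it; move 2v to the remainder.
  leading term 1: no divisor's leading term divides it; move -3 to the remainder.
  normal form = 2v² + 2v - 3.
The normal form is nonzero, so p ∉ I. Since p minus its normal form lies in I, I + (p) = I + (r) where r = 2v² + 2v - 3; decide whether this ideal is the whole ring.
Run Buchberger on G together with r (pairs among the g_i already reduce to 0 since G is a Gröbner basis):
g_1 = u + 3v³ - 3v² + 1, LT = u.
g_2 = v⁴ - v³ - 2v² + 3v - 3, LT = v⁴.
r = 2v² + 2v - 3, LT = v².

S(g_2,r): lcm = v⁴. S = -2v³ + 3v² + 3v - 3.
  leading term v³: subtract (-v)·r from -2v³ + 3v² + 3v - 3 → -2v² - 3
  leading term v²: subtract (-1)·r from -2v² - 3 → 2v + 1
  leading term v: no divisor's leading term divides it; move 2v to the remainder.
  leading term 1: no divisor's leading term divides it; move 1 to the remainder.
  remainder 2v + 1 ≠ 0; add m_4 = 2v + 1 to the basis.

The other S-polynomials (S(g_1,g_2), S(g_1,r), S(g_1,m_4), S(g_2,m_4), S(r,m_4)) all reduce to 0 modulo the current basis, so we have a Gröbner basis.
Inter-reduce: drop elements whose leading term is divisible by another's, tail-reduce, and make monic.
Reduced Gröbner basis: {u - 1, v - 3}.
The reduced Gröbner basis of I + (p) is {u - 1, v - 3} ≠ {1}, a proper ideal, so the enlarged system stays consistent: p is independent of I, with normal form 2v² + 2v - 3.

-2u² - uv + 3v² + 2v is independent of I; its normal form modulo I is 2v² + 2v - 3.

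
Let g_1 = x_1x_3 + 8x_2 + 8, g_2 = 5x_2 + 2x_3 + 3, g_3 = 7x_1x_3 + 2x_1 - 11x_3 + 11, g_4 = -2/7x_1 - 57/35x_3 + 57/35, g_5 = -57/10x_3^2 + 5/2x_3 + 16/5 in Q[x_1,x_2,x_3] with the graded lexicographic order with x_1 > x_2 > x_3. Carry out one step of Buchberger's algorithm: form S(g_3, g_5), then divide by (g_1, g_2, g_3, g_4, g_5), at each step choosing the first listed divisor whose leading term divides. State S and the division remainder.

lcm(LM(g_3), LM(g_5)) = x_1x_3^2.
S = (lcm/LT(g_3))·g_3 − (lcm/LT(g_5))·g_5 = 289/399x_1x_3 - 11/7x_3^2 + 32/57x_1 + 11/7x_3.
Reduce S modulo (g_1, g_2, g_3, g_4, g_5) in that order:
  leading term x_1x_3: subtract (289/399)·g_1 from 289/399x_1x_3 - 11/7x_3^2 + 32/57x_1 + 11/7x_3 → -11/7x_3^2 + 32/57x_1 - 2312/399x_2 + 11/7x_3 - 2312/399
  leading term x_3^2: subtract (110/399)·g_5 from -11/7x_3^2 + 32/57x_1 - 2312/399x_2 + 11/7x_3 - 2312/399 → 32/57x_1 - 2312/399x_2 + 352/399x_3 - 888/133
  leading term x_1: subtract (-112/57)·g_4 from 32/57x_1 - 2312/399x_2 + 352/399x_3 - 888/133 → -2312/399x_2 - 4624/1995x_3 - 2312/665
  leading term x_2: subtract (-2312/1995)·g_2 from -2312/399x_2 - 4624/1995x_3 - 2312/665 → 0
The remainder is 0, so this S-polynomial contributes no new basis element.

S(g_3, g_5) = 289/399x_1x_3 - 11/7x_3^2 + 32/57x_1 + 11/7x_3; remainder on division = 0.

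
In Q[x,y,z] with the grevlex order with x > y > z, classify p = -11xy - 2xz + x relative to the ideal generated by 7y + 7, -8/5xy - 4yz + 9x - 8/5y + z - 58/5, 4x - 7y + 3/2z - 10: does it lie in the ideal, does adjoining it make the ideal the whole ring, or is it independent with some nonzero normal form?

First compute the reduced Gröbner basis of I by Buchberger's algorithm.
f_1 = 7y + 7, LT = y.
f_2 = -8/5xy - 4yz + 9x - 8/5y + z - 58/5, LT = xy.
f_3 = 4x - 7y + 3/2z - 10, LT = x.

S(f_1,f_2): lcm = xy. S = -5/2yz + 53/8x - y + 5/8z - 29/4.
  leading term yz: subtract (-5/14z)·f_1 from -5/2yz + 53/8x - y + 5/8z - 29/4 → 53/8x - y + 25/8z - 29/4
  leading term x: subtract (53/32)·f_3 from 53/8x - y + 25/8z - 29/4 → 339/32y + 41/64z + 149/16
  leading term y: subtract (339/224)·f_1 from 339/32y + 41/64z + 149/16 → 41/64z - 41/32
  leading term z: no divisor's leading term divides it; move 41/64z to the remainder.
  leading term 1: no divisor's leading term divides it; move -41/32 to the remainder.
  remainder 41/64z - 41/32 ≠ 0; add h_4 = 41/64z - 41/32 to the basis.

The other S-polynomials (S(f_1,f_3), S(f_2,f_3), S(f_1,h_4), S(f_2,h_4), S(f_3,h_4)) all reduce to 0 modulo the current basis, so we have a Gröbner basis.
Inter-reduce: drop elements whose leading term is divisible by another's, tail-reduce, and make monic.
Reduced Gröbner basis: {x, y + 1, z - 2}.
Label its elements g_1 = x, g_2 = y + 1, g_3 = z - 2.

Reduce p = -11xy - 2xz + x modulo G:
  leading term xy: subtract (-11y)·g_1 from -11xy - 2xz + x → -2xz + x
  leading term xz: subtract (-2z)·g_1 from -2xz + x → x
  leading term x: subtract (1)·g_1 from x → 0
  normal form = 0.
Since the normal form is 0, p ∈ I.

-11xy - 2xz + x lies in I (it reduces to 0).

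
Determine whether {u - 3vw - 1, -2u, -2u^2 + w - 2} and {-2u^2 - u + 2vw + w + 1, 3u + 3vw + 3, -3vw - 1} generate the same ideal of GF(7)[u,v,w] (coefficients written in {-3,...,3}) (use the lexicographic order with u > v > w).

No, the ideals differ.

For a fixed monomial order, each ideal has a unique reduced Gröbner basis; comparing bases decides equality.
Buchberger on the first generating set:
f_1 = u - 3vw - 1, LT = u.
f_2 = -2u, LT = u.
f_3 = -2u^2 + w - 2, LT = u^2.

S(f_1,f_2): lcm = u. S = -3vw - 1.
  leading term vw: no divisor's leading term divides it; move -3vw to the remainder.
  leading term 1: no divisor's leading term divides it; move -1 to the remainder.
  remainder -3vw - 1 ≠ 0; add g_4 = -3vw - 1 to the basis.

S(f_1,f_3): lcm = u^2. S = -3uvw - u - 3w - 1.
  leading term uvw: subtract (-3vw)·f_1 from -3uvw - u - 3w - 1 → -u - 2v^2w^2 - 3vw - 3w - 1
  leading term u: subtract (-1)·f_1 from -u - 2v^2w^2 - 3vw - 3w - 1 → -2v^2w^2 + vw - 3w - 2
  leading term v^2w^2: subtract (3vw)·g_4 from -2v^2w^2 + vw - 3w - 2 → -3vw - 3w - 2
  leading term vw: subtract (1)·g_4 from -3vw - 3w - 2 → -3w - 1
  leading term w: no divisor's leading term divides it; move -3w to the remainder.
  leading term 1: no divisor's leading term divides it; move -1 to the remainder.
  remainder -3w - 1 ≠ 0; add g_5 = -3w - 1 to the basis.

S(g_4,g_5): lcm = vw. S = 2v - 2.
  leading term v: no divisor's leading term divides it; move 2v to the remainder.
  leading term 1: no divisor's leading term divides it; move -2 to the remainder.
  remainder 2v - 2 ≠ 0; add g_6 = 2v - 2 to the basis.

The other S-polynomials (S(f_2,f_3), S(f_1,g_4), S(f_2,g_4), S(f_3,g_4), S(f_1,g_5), S(f_2,g_5), S(f_3,g_5), S(f_1,g_6), S(f_2,g_6), S(f_3,g_6), S(g_4,g_6), S(g_5,g_6)) all reduce to 0 modulo the current basis, so we have a Gröbner basis.
Inter-reduce: drop elements whose leading term is divisible by another's, tail-reduce, and make monic.
Reduced Gröbner basis: {u, v - 1, w - 2}.

Buchberger on the second generating set:
h_1 = -2u^2 - u + 2vw + w + 1, LT = u^2.
h_2 = 3u + 3vw + 3, LT = u.
h_3 = -3vw - 1, LT = vw.

S(h_1,h_2): lcm = u^2. S = -uvw + 3u - vw + 3w + 3.
  leading term uvw: subtract (2vw)·h_2 from -uvw + 3u - vw + 3w + 3 → 3u + v^2w^2 + 3w + 3
  leading term u: subtract (1)·h_2 from 3u + v^2w^2 + 3w + 3 → v^2w^2 - 3vw + 3w
  leading term v^2w^2: subtract (2vw)·h_3 from v^2w^2 - 3vw + 3w → -vw + 3w
  leading term vw: subtract (-2)·h_3 from -vw + 3w → 3w - 2
  leading term w: no divisor's leading term divides it; move 3w to the remainder.
  leading term 1: no divisor's leading term divides it; move -2 to the remainder.
  remainder 3w - 2 ≠ 0; add k_4 = 3w - 2 to the basis.

S(h_3,k_4): lcm = vw. S = 3v - 2.
  leading term v: no divisor's leading term divides it; move 3v to the remainder.
  leading term 1: no divisor's leading term divides it; move -2 to the remainder.
  remainder 3v - 2 ≠ 0; add k_5 = 3v - 2 to the basis.

The other S-polynomials (S(h_1,h_3), S(h_2,h_3), S(h_1,k_4), S(h_2,k_4), S(h_1,k_5), S(h_2,k_5), S(h_3,k_5), S(k_4,k_5)) all reduce to 0 modulo the current basis, so we have a Gröbner basis.
Inter-reduce: drop elements whose leading term is divisible by another's, tail-reduce, and make monic.
Reduced Gröbner basis: {u + 3, v - 3, w - 3}.

Since the reduced bases disagree, the two ideals are not the same.
The choice of monomial ordering does not affect the verdict — as long as both bases are computed under the same ordering, their equality decides ideal equality.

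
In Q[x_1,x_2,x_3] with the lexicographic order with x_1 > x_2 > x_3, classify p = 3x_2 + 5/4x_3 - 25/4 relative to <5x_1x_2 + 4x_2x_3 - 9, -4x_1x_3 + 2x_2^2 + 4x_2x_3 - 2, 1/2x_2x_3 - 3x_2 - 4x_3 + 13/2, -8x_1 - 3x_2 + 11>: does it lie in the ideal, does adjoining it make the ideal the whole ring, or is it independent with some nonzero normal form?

Adjoining 3x_2 + 5/4x_3 - 25/4 makes the ideal the whole ring: the system is inconsistent.

First compute the reduced Gröbner basis of I by Buchberger's algorithm.
f_1 = 5x_1x_2 + 4x_2x_3 - 9, LT = x_1x_2.
f_2 = -4x_1x_3 + 2x_2^2 + 4x_2x_3 - 2, LT = x_1x_3.
f_3 = 1/2x_2x_3 - 3x_2 - 4x_3 + 13/2, LT = x_2x_3.
f_4 = -8x_1 - 3x_2 + 11, LT = x_1.

S(f_1,f_2): lcm = x_1x_2x_3. S = 1/2x_2^3 + x_2^2x_3 + 4/5x_2x_3^2 - 1/2x_2 - 9/5x_3.
  reduce S modulo (f_1, f_2, f_3, f_4):
  remainder 1/2x_2^3 + 6x_2^2 + 633/10x_2 + 32/5x_3^2 + 451/5x_3 - 832/5 ≠ 0; add h_5 = 1/2x_2^3 + 6x_2^2 + 633/10x_2 + 32/5x_3^2 + 451/5x_3 - 832/5 to the basis.

S(f_1,f_3): lcm = x_1x_2x_3. S = 6x_1x_2 + 8x_1x_3 - 13x_1 + 4/5x_2x_3^2 - 9/5x_3.
  reduce S modulo (f_1, f_2, f_3, f_4, h_5):
  remainder 4x_2^2 + 423/8x_2 + 32/5x_3^2 + 259/5x_3 - 4603/40 ≠ 0; add h_6 = 4x_2^2 + 423/8x_2 + 32/5x_3^2 + 259/5x_3 - 4603/40 to the basis.

S(f_1,f_4): lcm = x_1x_2. S = -3/8x_2^2 + 4/5x_2x_3 + 11/8x_2 - 9/5.
  reduce S modulo (f_1, f_2, f_3, f_4, h_5, h_6):
  remainder 14249/1280x_2 + 3/5x_3^2 + 1801/160x_3 - 5885/256 ≠ 0; add h_7 = 14249/1280x_2 + 3/5x_3^2 + 1801/160x_3 - 5885/256 to the basis.

S(f_2,f_4): lcm = x_1x_3. S = -1/2x_2^2 - 11/8x_2x_3 + 11/8x_3 + 1/2.
  reduce S modulo (f_1, f_2, f_3, f_4, h_5, h_6, h_7):
  remainder 63296/71245x_3^2 - 849849/569960x_3 + 343481/569960 ≠ 0; add h_8 = 63296/71245x_3^2 - 849849/569960x_3 + 343481/569960 to the basis.

S(f_3,h_5): lcm = x_2^3x_3. S = -6x_2^3 - 20x_2^2x_3 + 13x_2^2 - 633/5x_2x_3 - 64/5x_3^3 - 902/5x_3^2 + 1664/5x_3.
  reduce S modulo (f_1, f_2, f_3, f_4, h_5, h_6, h_7, h_8):
  remainder -1082317177837/4006383616x_3 + 1082317177837/4006383616 ≠ 0; add h_9 = -1082317177837/4006383616x_3 + 1082317177837/4006383616 to the basis.

The other S-polynomials (S(f_2,f_3), S(f_3,f_4), S(f_1,h_5), S(f_2,h_5), S(f_4,h_5), S(f_1,h_6), S(f_2,h_6), S(f_3,h_6), S(f_4,h_6), S(h_5,h_6), S(f_1,h_7), S(f_2,h_7), S(f_3,h_7), S(f_4,h_7), S(h_5,h_7), S(h_6,h_7), S(f_1,h_8), S(f_2,h_8), S(f_3,h_8), S(f_4,h_8), S(h_5,h_8), S(h_6,h_8), S(h_7,h_8), S(f_1,h_9), S(f_2,h_9), S(f_3,h_9), S(f_4,h_9), S(h_5,h_9), S(h_6,h_9), S(h_7,h_9), S(h_8,h_9)) all reduce to 0 modulo the current basis, so we have a Gröbner basis.
Inter-reduce: drop elements whose leading term is divisible by another's, tail-reduce, and make monic.
Reduced Gröbner basis: {x_1 - 1, x_2 - 1, x_3 - 1}.
Label its elements g_1 = x_1 - 1, g_2 = x_2 - 1, g_3 = x_3 - 1.

Reduce p = 3x_2 + 5/4x_3 - 25/4 modulo G:
  leading term x_2: subtract (3)·g_2 from 3x_2 + 5/4x_3 - 25/4 → 5/4x_3 - 13/4
  leading term x_3: subtract (5/4)·g_3 from 5/4x_3 - 13/4 → -2
  leading term 1: no divisor's leading term divides it; move -2 to the remainder.
  normal form = -2.
The normal form is nonzero, so p ∉ I. Since p minus its normal form lies in I, I + (p) = I + (r) where r = -2; decide whether this ideal is the whole ring.
Here r = -2 is a nonzero constant, hence a unit: 1 ∈ I + (p), the Gröbner basis of I + (p) is {1}, and the enlarged system has no common solution — adjoining p is inconsistent.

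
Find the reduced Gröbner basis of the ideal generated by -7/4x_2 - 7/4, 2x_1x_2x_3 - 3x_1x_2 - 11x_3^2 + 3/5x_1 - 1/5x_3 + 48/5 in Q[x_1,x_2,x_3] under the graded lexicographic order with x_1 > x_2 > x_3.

f_1 = -7/4x_2 - 7/4, LT = x_2.
f_2 = 2x_1x_2x_3 - 3x_1x_2 - 11x_3^2 + 3/5x_1 - 1/5x_3 + 48/5, LT = x_1x_2x_3.

S(f_1,f_2): lcm = x_1x_2x_3. S = 3/2x_1x_2 + x_1x_3 + 11/2x_3^2 - 3/10x_1 + 1/10x_3 - 24/5.
  leading term x_1x_2: subtract (-6/7x_1)·f_1 from 3/2x_1x_2 + x_1x_3 + 11/2x_3^2 - 3/10x_1 + 1/10x_3 - 24/5 → x_1x_3 + 11/2x_3^2 - 9/5x_1 + 1/10x_3 - 24/5
  leading term x_1x_3: no divisor's leading term divides it; move x_1x_3 to the remainder.
  leading term x_3^2: no divisor's leading term divides it; move 11/2x_3^2 to the remainder.
  leading term x_1: no divisor's leading term divides it; move -9/5x_1 to the remainder.
  leading term x_3: no divisor's leading term divides it; move 1/10x_3 to the remainder.
  leading term 1: no divisor's leading term divides it; move -24/5 to the remainder.
  remainder x_1x_3 + 11/2x_3^2 - 9/5x_1 + 1/10x_3 - 24/5 ≠ 0; add g_3 = x_1x_3 + 11/2x_3^2 - 9/5x_1 + 1/10x_3 - 24/5 to the basis.

S(f_1,g_3): leading monomials are coprime, so the S-polynomial reduces to 0 (Buchberger's first criterion).
S(f_2,g_3): lcm = x_1x_2x_3. S = -11/2x_2x_3^2 + 3/10x_1x_2 - 1/10x_2x_3 - 11/2x_3^2 + 3/10x_1 + 24/5x_2 - 1/10x_3 + 24/5.
  leading term x_2x_3^2: subtract (22/7x_3^2)·f_1 from -11/2x_2x_3^2 + 3/10x_1x_2 - 1/10x_2x_3 - 11/2x_3^2 + 3/10x_1 + 24/5x_2 - 1/10x_3 + 24/5 → 3/10x_1x_2 - 1/10x_2x_3 + 3/10x_1 + 24/5x_2 - 1/10x_3 + 24/5
  leading term x_1x_2: subtract (-6/35x_1)·f_1 from 3/10x_1x_2 - 1/10x_2x_3 + 3/10x_1 + 24/5x_2 - 1/10x_3 + 24/5 → -1/10x_2x_3 + 24/5x_2 - 1/10x_3 + 24/5
  leading term x_2x_3: subtract (2/35x_3)·f_1 from -1/10x_2x_3 + 24/5x_2 - 1/10x_3 + 24/5 → 24/5x_2 + 24/5
  leading term x_2: subtract (-96/35)·f_1 from 24/5x_2 + 24/5 → 0
  remainder 0.

Every S-polynomial of the final basis reduces to 0, so we have a Gröbner basis.
Inter-reduce: drop elements whose leading term is divisible by another's, tail-reduce, and make monic.

G = {x_1x_3 + 11/2x_3^2 - 9/5x_1 + 1/10x_3 - 24/5, x_2 + 1}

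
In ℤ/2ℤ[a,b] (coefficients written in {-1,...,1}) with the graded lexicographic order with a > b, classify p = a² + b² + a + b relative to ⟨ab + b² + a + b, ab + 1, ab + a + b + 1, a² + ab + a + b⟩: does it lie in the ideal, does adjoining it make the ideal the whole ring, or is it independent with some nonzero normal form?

a² + b² + a + b lies in I (it reduces to 0).

First compute the reduced Gröbner basis of I by Buchberger's algorithm.
f_1 = ab + b² + a + b, LT = ab.
f_2 = ab + 1, LT = ab.
f_3 = ab + a + b + 1, LT = ab.
f_4 = a² + ab + a + b, LT = a².

S(f_1,f_2): lcm = ab. S = b² + a + b + 1.
  leading term b²: no divisor's leading term divides it; move b² to the remainder.
  leading term a: no divisor's leading term divides it; move a to the remainder.
  leading term b: no divisor's leading term divides it; move b to the remainder.
  leading term 1: no divisor's leading term divides it; move 1 to the remainder.
  remainder b² + a + b + 1 ≠ 0; add h_5 = b² + a + b + 1 to the basis.

S(f_1,f_3): lcm = ab. S = b² + 1.
  leading term b²: subtract (1)·h_5 from b² + 1 → a + b
  leading term a: no divisor's leading term divides it; move a to the remainder.
  leading term b: no divisor's leading term divides it; move b to the remainder.
  remainder a + b ≠ 0; add h_6 = a + b to the basis.

The other S-polynomials (S(f_1,f_4), S(f_2,f_3), S(f_2,f_4), S(f_3,f_4), S(f_1,h_5), S(f_2,h_5), S(f_3,h_5), S(f_4,h_5), S(f_1,h_6), S(f_2,h_6), S(f_3,h_6), S(f_4,h_6), S(h_5,h_6)) all reduce to 0 modulo the current basis, so we have a Gröbner basis.
Inter-reduce: drop elements whose leading term is divisible by another's, tail-reduce, and make monic.
Reduced Gröbner basis: {b² + 1, a + b}.
Label its elements g_1 = b² + 1, g_2 = a + b.

Reduce p = a² + b² + a + b modulo G:
  leading term a²: subtract (a)·g_2 from a² + b² + a + b → ab + b² + a + b
  leading term ab: subtract (b)·g_2 from ab + b² + a + b → a + b
  leading term a: subtract (1)·g_2 from a + b → 0
  normal form = 0.
Since the normal form is 0, p ∈ I.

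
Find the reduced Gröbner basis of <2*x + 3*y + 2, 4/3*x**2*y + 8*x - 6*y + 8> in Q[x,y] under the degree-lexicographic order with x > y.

G = {y**3 + 4/3*y**2 - 50/9*y, x + 3/2*y + 1}

f_1 = 2*x + 3*y + 2, LT = x.
f_2 = 4/3*x**2*y + 8*x - 6*y + 8, LT = x**2*y.

S(f_1,f_2): lcm = x**2*y. S = 3/2*x*y**2 + x*y - 6*x + 9/2*y - 6.
  leading term x*y**2: subtract (3/4*y**2)·f_1 from 3/2*x*y**2 + x*y - 6*x + 9/2*y - 6 → -9/4*y**3 + x*y - 3/2*y**2 - 6*x + 9/2*y - 6
  leading term y**3: no divisor's leading term divides it; move -9/4*y**3 to the remainder.
  leading term x*y: subtract (1/2*y)·f_1 from x*y - 3/2*y**2 - 6*x + 9/2*y - 6 → -3*y**2 - 6*x + 7/2*y - 6
  leading term y**2: no divisor's leading term divides it; move -3*y**2 to the remainder.
  leading term x: subtract (-3)·f_1 from -6*x + 7/2*y - 6 → 25/2*y
  leading term y: no divisor's leading term divides it; move 25/2*y to the remainder.
  remainder -9/4*y**3 - 3*y**2 + 25/2*y ≠ 0; add g_3 = -9/4*y**3 - 3*y**2 + 25/2*y to the basis.

S(f_1,g_3): leading monomials are coprime, so the S-polynomial reduces to 0 (Buchberger's first criterion).
S(f_2,g_3): lcm = x**2*y**3. S = -4/3*x**2*y**2 + 50/9*x**2*y + 6*x*y**2 - 9/2*y**3 + 6*y**2.
  leading term x**2*y**2: subtract (-2/3*x*y**2)·f_1 from -4/3*x**2*y**2 + 50/9*x**2*y + 6*x*y**2 - 9/2*y**3 + 6*y**2 → 2*x*y**3 + 50/9*x**2*y + 22/3*x*y**2 - 9/2*y**3 + 6*y**2
  leading term x*y**3: subtract (y**3)·f_1 from 2*x*y**3 + 50/9*x**2*y + 22/3*x*y**2 - 9/2*y**3 + 6*y**2 → -3*y**4 + 50/9*x**2*y + 22/3*x*y**2 - 13/2*y**3 + 6*y**2
  leading term y**4: subtract (4/3*y)·g_3 from -3*y**4 + 50/9*x**2*y + 22/3*x*y**2 - 13/2*y**3 + 6*y**2 → 50/9*x**2*y + 22/3*x*y**2 - 5/2*y**3 - 32/3*y**2
  leading term x**2*y: subtract (25/9*x*y)·f_1 from 50/9*x**2*y + 22/3*x*y**2 - 5/2*y**3 - 32/3*y**2 → -x*y**2 - 5/2*y**3 - 50/9*x*y - 32/3*y**2
  leading term x*y**2: subtract (-1/2*y**2)·f_1 from -x*y**2 - 5/2*y**3 - 50/9*x*y - 32/3*y**2 → -y**3 - 50/9*x*y - 29/3*y**2
  leading term y**3: subtract (4/9)·g_3 from -y**3 - 50/9*x*y - 29/3*y**2 → -50/9*x*y - 25/3*y**2 - 50/9*y
  leading term x*y: subtract (-25/9*y)·f_1 from -50/9*x*y - 25/3*y**2 - 50/9*y → 0
  remainder 0.

Every S-polynomial of the final basis reduces to 0, so we have a Gröbner basis.
Inter-reduce: drop elements whose leading term is divisible by another's, tail-reduce, and make monic.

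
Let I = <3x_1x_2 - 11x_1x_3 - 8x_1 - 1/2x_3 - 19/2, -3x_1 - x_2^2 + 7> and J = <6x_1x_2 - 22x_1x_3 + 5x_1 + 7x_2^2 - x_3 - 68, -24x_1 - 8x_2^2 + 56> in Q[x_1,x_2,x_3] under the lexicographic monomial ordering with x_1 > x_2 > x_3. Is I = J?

Yes, the ideals are equal.

For a fixed monomial order, each ideal has a unique reduced Gröbner basis; comparing bases decides equality.
Buchberger on the first generating set:
f_1 = 3x_1x_2 - 11x_1x_3 - 8x_1 - 1/2x_3 - 19/2, LT = x_1x_2.
f_2 = -3x_1 - x_2^2 + 7, LT = x_1.

S(f_1,f_2): lcm = x_1x_2. S = -11/3x_1x_3 - 8/3x_1 - 1/3x_2^3 + 7/3x_2 - 1/6x_3 - 19/6.
  leading term x_1x_3: subtract (11/9x_3)·f_2 from -11/3x_1x_3 - 8/3x_1 - 1/3x_2^3 + 7/3x_2 - 1/6x_3 - 19/6 → -8/3x_1 - 1/3x_2^3 + 11/9x_2^2x_3 + 7/3x_2 - 157/18x_3 - 19/6
  leading term x_1: subtract (8/9)·f_2 from -8/3x_1 - 1/3x_2^3 + 11/9x_2^2x_3 + 7/3x_2 - 157/18x_3 - 19/6 → -1/3x_2^3 + 11/9x_2^2x_3 + 8/9x_2^2 + 7/3x_2 - 157/18x_3 - 169/18
  leading term x_2^3: no divisor's leading term divides it; move -1/3x_2^3 to the remainder.
  leading term x_2^2x_3: no divisor's leading term divides it; move 11/9x_2^2x_3 to the remainder.
  leading term x_2^2: no divisor's leading term divides it; move 8/9x_2^2 to the remainder.
  leading term x_2: no divisor's leading term divides it; move 7/3x_2 to the remainder.
  leading term x_3: no divisor's leading term divides it; move -157/18x_3 to the remainder.
  leading term 1: no divisor's leading term divides it; move -169/18 to the remainder.
  remainder -1/3x_2^3 + 11/9x_2^2x_3 + 8/9x_2^2 + 7/3x_2 - 157/18x_3 - 169/18 ≠ 0; add g_3 = -1/3x_2^3 + 11/9x_2^2x_3 + 8/9x_2^2 + 7/3x_2 - 157/18x_3 - 169/18 to the basis.

The other S-polynomials (S(f_1,g_3), S(f_2,g_3)) all reduce to 0 modulo the current basis, so we have a Gröbner basis.
Inter-reduce: drop elements whose leading term is divisible by another's, tail-reduce, and make monic.
Reduced Gröbner basis: {x_1 + 1/3x_2^2 - 7/3, x_2^3 - 11/3x_2^2x_3 - 8/3x_2^2 - 7x_2 + 157/6x_3 + 169/6}.

Buchberger on the second generating set:
h_1 = 6x_1x_2 - 22x_1x_3 + 5x_1 + 7x_2^2 - x_3 - 68, LT = x_1x_2.
h_2 = -24x_1 - 8x_2^2 + 56, LT = x_1.

S(h_1,h_2): lcm = x_1x_2. S = -11/3x_1x_3 + 5/6x_1 - 1/3x_2^3 + 7/6x_2^2 + 7/3x_2 - 1/6x_3 - 34/3.
  leading term x_1x_3: subtract (11/72x_3)·h_2 from -11/3x_1x_3 + 5/6x_1 - 1/3x_2^3 + 7/6x_2^2 + 7/3x_2 - 1/6x_3 - 34/3 → 5/6x_1 - 1/3x_2^3 + 11/9x_2^2x_3 + 7/6x_2^2 + 7/3x_2 - 157/18x_3 - 34/3
  leading term x_1: subtract (-5/144)·h_2 from 5/6x_1 - 1/3x_2^3 + 11/9x_2^2x_3 + 7/6x_2^2 + 7/3x_2 - 157/18x_3 - 34/3 → -1/3x_2^3 + 11/9x_2^2x_3 + 8/9x_2^2 + 7/3x_2 - 157/18x_3 - 169/18
  leading term x_2^3: no divisor's leading term divides it; move -1/3x_2^3 to the remainder.
  leading term x_2^2x_3: no divisor's leading term divides it; move 11/9x_2^2x_3 to the remainder.
  leading term x_2^2: no divisor's leading term divides it; move 8/9x_2^2 to the remainder.
  leading term x_2: no divisor's leading term divides it; move 7/3x_2 to the remainder.
  leading term x_3: no divisor's leading term divides it; move -157/18x_3 to the remainder.
  leading term 1: no divisor's leading term divides it; move -169/18 to the remainder.
  remainder -1/3x_2^3 + 11/9x_2^2x_3 + 8/9x_2^2 + 7/3x_2 - 157/18x_3 - 169/18 ≠ 0; add k_3 = -1/3x_2^3 + 11/9x_2^2x_3 + 8/9x_2^2 + 7/3x_2 - 157/18x_3 - 169/18 to the basis.

The other S-polynomials (S(h_1,k_3), S(h_2,k_3)) all reduce to 0 modulo the current basis, so we have a Gröbner basis.
Inter-reduce: drop elements whose leading term is divisible by another's, tail-reduce, and make monic.
Reduced Gröbner basis: {x_1 + 1/3x_2^2 - 7/3, x_2^3 - 11/3x_2^2x_3 - 8/3x_2^2 - 7x_2 + 157/6x_3 + 169/6}.

The two bases agree; hence the ideals are identical.
The same test decides containment: I ⊆ J iff every generator of I reduces to 0 modulo a Gröbner basis of J.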